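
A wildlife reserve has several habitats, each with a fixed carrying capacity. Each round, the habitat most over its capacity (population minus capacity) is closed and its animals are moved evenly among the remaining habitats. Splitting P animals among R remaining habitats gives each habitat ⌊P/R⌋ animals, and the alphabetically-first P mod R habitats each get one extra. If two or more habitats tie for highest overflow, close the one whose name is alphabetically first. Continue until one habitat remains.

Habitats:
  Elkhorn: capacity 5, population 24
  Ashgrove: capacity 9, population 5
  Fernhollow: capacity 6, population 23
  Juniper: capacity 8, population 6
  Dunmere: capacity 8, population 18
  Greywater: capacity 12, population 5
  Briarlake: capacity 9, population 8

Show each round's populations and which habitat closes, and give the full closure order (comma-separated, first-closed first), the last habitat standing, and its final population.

Closure order: Elkhorn, Fernhollow, Dunmere, Briarlake, Ashgrove, Juniper
Last habitat: Greywater with 89 animals

Round 1: Ashgrove=5 Briarlake=8 Dunmere=18 Elkhorn=24 Fernhollow=23 Greywater=5 Juniper=6 → close Elkhorn (overflow 19)
  24÷6 = 4 each, +1 to first 0
Round 2: Ashgrove=9 Briarlake=12 Dunmere=22 Fernhollow=27 Greywater=9 Juniper=10 → close Fernhollow (overflow 21)
  27÷5 = 5 each, +1 to first 2
Round 3: Ashgrove=15 Briarlake=18 Dunmere=27 Greywater=14 Juniper=15 → close Dunmere (overflow 19)
  27÷4 = 6 each, +1 to first 3
Round 4: Ashgrove=22 Briarlake=25 Greywater=21 Juniper=21 → close Briarlake (overflow 16)
  25÷3 = 8 each, +1 to first 1
Round 5: Ashgrove=31 Greywater=29 Juniper=29 → close Ashgrove (overflow 22)
  31÷2 = 15 each, +1 to first 1
Round 6: Greywater=45 Juniper=44 → close Juniper (overflow 36)
  44÷1 = 44 each, +1 to first 0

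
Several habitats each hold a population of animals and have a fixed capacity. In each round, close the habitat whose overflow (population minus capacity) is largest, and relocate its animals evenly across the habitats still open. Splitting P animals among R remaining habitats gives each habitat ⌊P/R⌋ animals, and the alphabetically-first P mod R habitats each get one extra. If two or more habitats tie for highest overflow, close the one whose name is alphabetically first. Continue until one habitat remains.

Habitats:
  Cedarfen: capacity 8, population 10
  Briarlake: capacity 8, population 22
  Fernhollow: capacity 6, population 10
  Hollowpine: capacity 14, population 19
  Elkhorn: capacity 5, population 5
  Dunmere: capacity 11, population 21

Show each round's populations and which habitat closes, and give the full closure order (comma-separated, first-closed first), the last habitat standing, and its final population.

Closure order: Briarlake, Dunmere, Hollowpine, Cedarfen, Fernhollow
Last habitat: Elkhorn with 87 animals

Round 1: Briarlake=22 Cedarfen=10 Dunmere=21 Elkhorn=5 Fernhollow=10 Hollowpine=19 → close Briarlake (overflow 14)
  22÷5 = 4 each, +1 to first 2
Round 2: Cedarfen=15 Dunmere=26 Elkhorn=9 Fernhollow=14 Hollowpine=23 → close Dunmere (overflow 15)
  26÷4 = 6 each, +1 to first 2
Round 3: Cedarfen=22 Elkhorn=16 Fernhollow=20 Hollowpine=29 → close Hollowpine (overflow 15)
  29÷3 = 9 each, +1 to first 2
Round 4: Cedarfen=32 Elkhorn=26 Fernhollow=29 → close Cedarfen (overflow 24)
  32÷2 = 16 each, +1 to first 0
Round 5: Elkhorn=42 Fernhollow=45 → close Fernhollow (overflow 39)
  45÷1 = 45 each, +1 to first 0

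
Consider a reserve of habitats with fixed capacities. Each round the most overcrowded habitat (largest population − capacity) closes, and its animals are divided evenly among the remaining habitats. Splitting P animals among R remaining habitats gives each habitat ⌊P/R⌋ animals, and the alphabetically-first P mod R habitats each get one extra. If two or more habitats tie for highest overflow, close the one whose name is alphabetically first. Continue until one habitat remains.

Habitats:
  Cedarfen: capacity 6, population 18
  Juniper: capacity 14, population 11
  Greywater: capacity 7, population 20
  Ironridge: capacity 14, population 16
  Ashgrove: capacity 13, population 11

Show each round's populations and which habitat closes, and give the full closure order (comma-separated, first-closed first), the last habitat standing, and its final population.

Closure order: Greywater, Cedarfen, Ironridge, Ashgrove
Last habitat: Juniper with 76 animals

Round 1: Ashgrove=11 Cedarfen=18 Greywater=20 Ironridge=16 Juniper=11 → close Greywater (overflow 13)
  20÷4 = 5 each, +1 to first 0
Round 2: Ashgrove=16 Cedarfen=23 Ironridge=21 Juniper=16 → close Cedarfen (overflow 17)
  23÷3 = 7 each, +1 to first 2
Round 3: Ashgrove=24 Ironridge=29 Juniper=23 → close Ironridge (overflow 15)
  29÷2 = 14 each, +1 to first 1
Round 4: Ashgrove=39 Juniper=37 → close Ashgrove (overflow 26)
  39÷1 = 39 each, +1 to first 0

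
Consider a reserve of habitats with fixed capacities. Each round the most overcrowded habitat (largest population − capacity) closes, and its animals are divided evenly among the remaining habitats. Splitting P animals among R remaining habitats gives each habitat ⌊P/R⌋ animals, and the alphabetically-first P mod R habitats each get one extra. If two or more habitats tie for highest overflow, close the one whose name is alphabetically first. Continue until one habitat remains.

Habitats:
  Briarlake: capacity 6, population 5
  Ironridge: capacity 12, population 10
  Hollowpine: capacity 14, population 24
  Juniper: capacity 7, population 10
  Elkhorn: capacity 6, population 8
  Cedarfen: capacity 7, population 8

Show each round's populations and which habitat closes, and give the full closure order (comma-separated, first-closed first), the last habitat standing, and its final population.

Closure order: Hollowpine, Elkhorn, Juniper, Cedarfen, Briarlake
Last habitat: Ironridge with 65 animals

Round 1: Briarlake=5 Cedarfen=8 Elkhorn=8 Hollowpine=24 Ironridge=10 Juniper=10 → close Hollowpine (overflow 10)
  24÷5 = 4 each, +1 to first 4
Round 2: Briarlake=10 Cedarfen=13 Elkhorn=13 Ironridge=15 Juniper=14 → close Elkhorn (overflow 7)
  13÷4 = 3 each, +1 to first 1
Round 3: Briarlake=14 Cedarfen=16 Ironridge=18 Juniper=17 → close Juniper (overflow 10)
  17÷3 = 5 each, +1 to first 2
Round 4: Briarlake=20 Cedarfen=22 Ironridge=23 → close Cedarfen (overflow 15)
  22÷2 = 11 each, +1 to first 0
Round 5: Briarlake=31 Ironridge=34 → close Briarlake (overflow 25)
  31÷1 = 31 each, +1 to first 0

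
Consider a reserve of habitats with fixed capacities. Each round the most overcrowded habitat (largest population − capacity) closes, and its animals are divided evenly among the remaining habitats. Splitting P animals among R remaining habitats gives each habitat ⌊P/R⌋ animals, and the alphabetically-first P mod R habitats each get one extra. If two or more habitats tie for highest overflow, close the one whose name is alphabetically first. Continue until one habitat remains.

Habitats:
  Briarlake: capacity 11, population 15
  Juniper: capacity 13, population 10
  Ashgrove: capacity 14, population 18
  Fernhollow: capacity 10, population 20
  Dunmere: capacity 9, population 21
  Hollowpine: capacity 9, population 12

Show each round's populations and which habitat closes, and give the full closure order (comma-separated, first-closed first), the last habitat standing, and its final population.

Round 1: Ashgrove=18 Briarlake=15 Dunmere=21 Fernhollow=20 Hollowpine=12 Juniper=10 → close Dunmere (overflow 12)
  21÷5 = 4 each, +1 to first 1
Round 2: Ashgrove=23 Briarlake=19 Fernhollow=24 Hollowpine=16 Juniper=14 → close Fernhollow (overflow 14)
  24÷4 = 6 each, +1 to first 0
Round 3: Ashgrove=29 Briarlake=25 Hollowpine=22 Juniper=20 → close Ashgrove (overflow 15)
  29÷3 = 9 each, +1 to first 2
Round 4: Briarlake=35 Hollowpine=32 Juniper=29 → close Briarlake (overflow 24)
  35÷2 = 17 each, +1 to first 1
Round 5: Hollowpine=50 Juniper=46 → close Hollowpine (overflow 41)
  50÷1 = 50 each, +1 to first 0

Closure order: Dunmere, Fernhollow, Ashgrove, Briarlake, Hollowpine
Last habitat: Juniper with 96 animals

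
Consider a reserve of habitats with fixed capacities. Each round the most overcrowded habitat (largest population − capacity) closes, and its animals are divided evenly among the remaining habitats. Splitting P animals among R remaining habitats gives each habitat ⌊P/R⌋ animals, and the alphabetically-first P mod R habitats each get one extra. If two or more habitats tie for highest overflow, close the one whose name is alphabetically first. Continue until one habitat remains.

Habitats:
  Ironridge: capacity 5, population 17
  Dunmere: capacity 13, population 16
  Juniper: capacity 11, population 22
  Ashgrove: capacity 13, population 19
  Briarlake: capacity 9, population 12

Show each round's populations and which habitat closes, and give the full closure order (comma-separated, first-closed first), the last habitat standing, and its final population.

Closure order: Ironridge, Juniper, Ashgrove, Briarlake
Last habitat: Dunmere with 86 animals

Round 1: Ashgrove=19 Briarlake=12 Dunmere=16 Ironridge=17 Juniper=22 → close Ironridge (overflow 12)
  17÷4 = 4 each, +1 to first 1
Round 2: Ashgrove=24 Briarlake=16 Dunmere=20 Juniper=26 → close Juniper (overflow 15)
  26÷3 = 8 each, +1 to first 2
Round 3: Ashgrove=33 Briarlake=25 Dunmere=28 → close Ashgrove (overflow 20)
  33÷2 = 16 each, +1 to first 1
Round 4: Briarlake=42 Dunmere=44 → close Briarlake (overflow 33)
  42÷1 = 42 each, +1 to first 0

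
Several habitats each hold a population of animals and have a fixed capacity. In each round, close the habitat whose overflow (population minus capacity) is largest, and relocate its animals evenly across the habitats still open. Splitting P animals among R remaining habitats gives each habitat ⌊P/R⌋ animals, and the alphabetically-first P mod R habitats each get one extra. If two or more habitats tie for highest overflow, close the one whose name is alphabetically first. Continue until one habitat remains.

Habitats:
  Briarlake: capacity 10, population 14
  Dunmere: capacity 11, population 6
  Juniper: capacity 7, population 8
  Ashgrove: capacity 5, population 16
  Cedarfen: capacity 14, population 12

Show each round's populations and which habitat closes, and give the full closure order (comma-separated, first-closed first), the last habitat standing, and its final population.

Closure order: Ashgrove, Briarlake, Juniper, Cedarfen
Last habitat: Dunmere with 56 animals

Round 1: Ashgrove=16 Briarlake=14 Cedarfen=12 Dunmere=6 Juniper=8 → close Ashgrove (overflow 11)
  16÷4 = 4 each, +1 to first 0
Round 2: Briarlake=18 Cedarfen=16 Dunmere=10 Juniper=12 → close Briarlake (overflow 8)
  18÷3 = 6 each, +1 to first 0
Round 3: Cedarfen=22 Dunmere=16 Juniper=18 → close Juniper (overflow 11)
  18÷2 = 9 each, +1 to first 0
Round 4: Cedarfen=31 Dunmere=25 → close Cedarfen (overflow 17)
  31÷1 = 31 each, +1 to first 0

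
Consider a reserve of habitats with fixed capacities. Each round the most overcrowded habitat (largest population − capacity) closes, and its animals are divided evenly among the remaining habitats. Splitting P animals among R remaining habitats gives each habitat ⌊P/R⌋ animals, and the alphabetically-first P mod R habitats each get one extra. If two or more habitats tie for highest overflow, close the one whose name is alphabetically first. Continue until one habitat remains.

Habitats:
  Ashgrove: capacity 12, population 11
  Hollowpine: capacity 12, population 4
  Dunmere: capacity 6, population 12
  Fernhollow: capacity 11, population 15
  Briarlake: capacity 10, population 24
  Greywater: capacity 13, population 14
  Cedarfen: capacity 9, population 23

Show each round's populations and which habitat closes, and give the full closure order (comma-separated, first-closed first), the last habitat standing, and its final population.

Closure order: Briarlake, Cedarfen, Dunmere, Fernhollow, Ashgrove, Greywater
Last habitat: Hollowpine with 103 animals

Round 1: Ashgrove=11 Briarlake=24 Cedarfen=23 Dunmere=12 Fernhollow=15 Greywater=14 Hollowpine=4 → close Briarlake (overflow 14)
  24÷6 = 4 each, +1 to first 0
Round 2: Ashgrove=15 Cedarfen=27 Dunmere=16 Fernhollow=19 Greywater=18 Hollowpine=8 → close Cedarfen (overflow 18)
  27÷5 = 5 each, +1 to first 2
Round 3: Ashgrove=21 Dunmere=22 Fernhollow=24 Greywater=23 Hollowpine=13 → close Dunmere (overflow 16)
  22÷4 = 5 each, +1 to first 2
Round 4: Ashgrove=27 Fernhollow=30 Greywater=28 Hollowpine=18 → close Fernhollow (overflow 19)
  30÷3 = 10 each, +1 to first 0
Round 5: Ashgrove=37 Greywater=38 Hollowpine=28 → close Ashgrove (overflow 25)
  37÷2 = 18 each, +1 to first 1
Round 6: Greywater=57 Hollowpine=46 → close Greywater (overflow 44)
  57÷1 = 57 each, +1 to first 0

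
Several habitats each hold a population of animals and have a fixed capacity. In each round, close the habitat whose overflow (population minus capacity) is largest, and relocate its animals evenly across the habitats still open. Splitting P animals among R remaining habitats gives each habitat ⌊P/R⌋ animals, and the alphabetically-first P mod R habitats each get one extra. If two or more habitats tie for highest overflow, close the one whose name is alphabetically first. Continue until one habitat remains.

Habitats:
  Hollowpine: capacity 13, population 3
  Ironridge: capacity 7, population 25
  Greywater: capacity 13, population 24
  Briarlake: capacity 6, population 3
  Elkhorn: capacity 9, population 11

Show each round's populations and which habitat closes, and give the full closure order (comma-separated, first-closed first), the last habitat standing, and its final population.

Round 1: Briarlake=3 Elkhorn=11 Greywater=24 Hollowpine=3 Ironridge=25 → close Ironridge (overflow 18)
  25÷4 = 6 each, +1 to first 1
Round 2: Briarlake=10 Elkhorn=17 Greywater=30 Hollowpine=9 → close Greywater (overflow 17)
  30÷3 = 10 each, +1 to first 0
Round 3: Briarlake=20 Elkhorn=27 Hollowpine=19 → close Elkhorn (overflow 18)
  27÷2 = 13 each, +1 to first 1
Round 4: Briarlake=34 Hollowpine=32 → close Briarlake (overflow 28)
  34÷1 = 34 each, +1 to first 0

Closure order: Ironridge, Greywater, Elkhorn, Briarlake
Last habitat: Hollowpine with 66 animals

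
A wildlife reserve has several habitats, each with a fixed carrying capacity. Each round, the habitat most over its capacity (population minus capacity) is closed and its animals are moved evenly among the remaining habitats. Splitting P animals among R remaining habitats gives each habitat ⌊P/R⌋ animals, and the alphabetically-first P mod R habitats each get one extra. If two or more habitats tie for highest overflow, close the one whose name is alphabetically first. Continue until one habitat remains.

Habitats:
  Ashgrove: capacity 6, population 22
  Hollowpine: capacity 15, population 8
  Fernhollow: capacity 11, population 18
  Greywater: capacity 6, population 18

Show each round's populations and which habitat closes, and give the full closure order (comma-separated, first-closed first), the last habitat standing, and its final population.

Closure order: Ashgrove, Greywater, Fernhollow
Last habitat: Hollowpine with 66 animals

Round 1: Ashgrove=22 Fernhollow=18 Greywater=18 Hollowpine=8 → close Ashgrove (overflow 16)
  22÷3 = 7 each, +1 to first 1
Round 2: Fernhollow=26 Greywater=25 Hollowpine=15 → close Greywater (overflow 19)
  25÷2 = 12 each, +1 to first 1
Round 3: Fernhollow=39 Hollowpine=27 → close Fernhollow (overflow 28)
  39÷1 = 39 each, +1 to first 0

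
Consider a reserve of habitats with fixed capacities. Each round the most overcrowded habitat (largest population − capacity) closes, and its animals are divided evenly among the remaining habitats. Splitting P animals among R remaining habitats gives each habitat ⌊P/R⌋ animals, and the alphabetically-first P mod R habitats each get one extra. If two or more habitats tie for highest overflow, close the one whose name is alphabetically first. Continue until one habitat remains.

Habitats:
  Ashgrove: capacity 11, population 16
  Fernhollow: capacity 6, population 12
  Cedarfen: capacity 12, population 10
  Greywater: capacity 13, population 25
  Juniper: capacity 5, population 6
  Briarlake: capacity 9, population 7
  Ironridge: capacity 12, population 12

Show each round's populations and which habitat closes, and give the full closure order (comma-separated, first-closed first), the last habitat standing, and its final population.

Closure order: Greywater, Ashgrove, Fernhollow, Juniper, Briarlake, Ironridge
Last habitat: Cedarfen with 88 animals

Round 1: Ashgrove=16 Briarlake=7 Cedarfen=10 Fernhollow=12 Greywater=25 Ironridge=12 Juniper=6 → close Greywater (overflow 12)
  25÷6 = 4 each, +1 to first 1
Round 2: Ashgrove=21 Briarlake=11 Cedarfen=14 Fernhollow=16 Ironridge=16 Juniper=10 → close Ashgrove (overflow 10)
  21÷5 = 4 each, +1 to first 1
Round 3: Briarlake=16 Cedarfen=18 Fernhollow=20 Ironridge=20 Juniper=14 → close Fernhollow (overflow 14)
  20÷4 = 5 each, +1 to first 0
Round 4: Briarlake=21 Cedarfen=23 Ironridge=25 Juniper=19 → close Juniper (overflow 14)
  19÷3 = 6 each, +1 to first 1
Round 5: Briarlake=28 Cedarfen=29 Ironridge=31 → close Briarlake (overflow 19)
  28÷2 = 14 each, +1 to first 0
Round 6: Cedarfen=43 Ironridge=45 → close Ironridge (overflow 33)
  45÷1 = 45 each, +1 to first 0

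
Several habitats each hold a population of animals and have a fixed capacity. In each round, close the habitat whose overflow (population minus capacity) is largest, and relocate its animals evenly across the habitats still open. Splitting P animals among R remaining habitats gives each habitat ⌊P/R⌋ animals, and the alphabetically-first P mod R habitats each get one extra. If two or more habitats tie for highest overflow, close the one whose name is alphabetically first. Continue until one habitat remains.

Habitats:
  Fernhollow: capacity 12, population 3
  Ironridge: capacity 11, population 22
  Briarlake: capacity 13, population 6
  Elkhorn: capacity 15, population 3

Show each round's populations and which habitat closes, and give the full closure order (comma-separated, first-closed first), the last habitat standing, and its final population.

Closure order: Ironridge, Briarlake, Fernhollow
Last habitat: Elkhorn with 34 animals

Round 1: Briarlake=6 Elkhorn=3 Fernhollow=3 Ironridge=22 → close Ironridge (overflow 11)
  22÷3 = 7 each, +1 to first 1
Round 2: Briarlake=14 Elkhorn=10 Fernhollow=10 → close Briarlake (overflow 1)
  14÷2 = 7 each, +1 to first 0
Round 3: Elkhorn=17 Fernhollow=17 → close Fernhollow (overflow 5)
  17÷1 = 17 each, +1 to first 0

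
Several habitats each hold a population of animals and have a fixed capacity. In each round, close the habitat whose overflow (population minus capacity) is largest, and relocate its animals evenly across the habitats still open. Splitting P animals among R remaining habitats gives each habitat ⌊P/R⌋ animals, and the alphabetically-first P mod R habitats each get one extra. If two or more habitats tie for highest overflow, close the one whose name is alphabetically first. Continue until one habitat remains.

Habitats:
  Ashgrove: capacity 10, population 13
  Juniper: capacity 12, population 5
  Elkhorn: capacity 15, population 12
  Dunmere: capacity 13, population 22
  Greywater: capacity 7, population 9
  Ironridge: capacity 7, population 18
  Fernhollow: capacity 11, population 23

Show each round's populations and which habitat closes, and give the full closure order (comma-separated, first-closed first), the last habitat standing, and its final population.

Round 1: Ashgrove=13 Dunmere=22 Elkhorn=12 Fernhollow=23 Greywater=9 Ironridge=18 Juniper=5 → close Fernhollow (overflow 12)
  23÷6 = 3 each, +1 to first 5
Round 2: Ashgrove=17 Dunmere=26 Elkhorn=16 Greywater=13 Ironridge=22 Juniper=8 → close Ironridge (overflow 15)
  22÷5 = 4 each, +1 to first 2
Round 3: Ashgrove=22 Dunmere=31 Elkhorn=20 Greywater=17 Juniper=12 → close Dunmere (overflow 18)
  31÷4 = 7 each, +1 to first 3
Round 4: Ashgrove=30 Elkhorn=28 Greywater=25 Juniper=19 → close Ashgrove (overflow 20)
  30÷3 = 10 each, +1 to first 0
Round 5: Elkhorn=38 Greywater=35 Juniper=29 → close Greywater (overflow 28)
  35÷2 = 17 each, +1 to first 1
Round 6: Elkhorn=56 Juniper=46 → close Elkhorn (overflow 41)
  56÷1 = 56 each, +1 to first 0

Closure order: Fernhollow, Ironridge, Dunmere, Ashgrove, Greywater, Elkhorn
Last habitat: Juniper with 102 animals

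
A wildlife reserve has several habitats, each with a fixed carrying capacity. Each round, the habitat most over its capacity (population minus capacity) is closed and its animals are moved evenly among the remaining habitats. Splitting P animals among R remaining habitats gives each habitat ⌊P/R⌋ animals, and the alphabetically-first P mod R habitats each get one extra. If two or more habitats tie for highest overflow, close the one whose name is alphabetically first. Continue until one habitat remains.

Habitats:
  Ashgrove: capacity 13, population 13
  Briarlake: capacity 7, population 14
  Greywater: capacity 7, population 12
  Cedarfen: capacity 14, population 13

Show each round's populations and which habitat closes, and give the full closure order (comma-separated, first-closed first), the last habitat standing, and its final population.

Closure order: Briarlake, Greywater, Ashgrove
Last habitat: Cedarfen with 52 animals

Round 1: Ashgrove=13 Briarlake=14 Cedarfen=13 Greywater=12 → close Briarlake (overflow 7)
  14÷3 = 4 each, +1 to first 2
Round 2: Ashgrove=18 Cedarfen=18 Greywater=16 → close Greywater (overflow 9)
  16÷2 = 8 each, +1 to first 0
Round 3: Ashgrove=26 Cedarfen=26 → close Ashgrove (overflow 13)
  26÷1 = 26 each, +1 to first 0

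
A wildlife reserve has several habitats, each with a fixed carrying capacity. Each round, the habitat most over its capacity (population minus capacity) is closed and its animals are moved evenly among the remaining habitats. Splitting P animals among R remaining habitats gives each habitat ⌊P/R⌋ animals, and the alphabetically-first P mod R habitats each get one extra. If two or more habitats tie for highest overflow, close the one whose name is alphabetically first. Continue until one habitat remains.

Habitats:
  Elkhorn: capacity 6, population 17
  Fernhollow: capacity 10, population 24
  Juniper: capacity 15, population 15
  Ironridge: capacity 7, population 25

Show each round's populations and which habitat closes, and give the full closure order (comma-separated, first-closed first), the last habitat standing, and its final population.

Round 1: Elkhorn=17 Fernhollow=24 Ironridge=25 Juniper=15 → close Ironridge (overflow 18)
  25÷3 = 8 each, +1 to first 1
Round 2: Elkhorn=26 Fernhollow=32 Juniper=23 → close Fernhollow (overflow 22)
  32÷2 = 16 each, +1 to first 0
Round 3: Elkhorn=42 Juniper=39 → close Elkhorn (overflow 36)
  42÷1 = 42 each, +1 to first 0

Closure order: Ironridge, Fernhollow, Elkhorn
Last habitat: Juniper with 81 animals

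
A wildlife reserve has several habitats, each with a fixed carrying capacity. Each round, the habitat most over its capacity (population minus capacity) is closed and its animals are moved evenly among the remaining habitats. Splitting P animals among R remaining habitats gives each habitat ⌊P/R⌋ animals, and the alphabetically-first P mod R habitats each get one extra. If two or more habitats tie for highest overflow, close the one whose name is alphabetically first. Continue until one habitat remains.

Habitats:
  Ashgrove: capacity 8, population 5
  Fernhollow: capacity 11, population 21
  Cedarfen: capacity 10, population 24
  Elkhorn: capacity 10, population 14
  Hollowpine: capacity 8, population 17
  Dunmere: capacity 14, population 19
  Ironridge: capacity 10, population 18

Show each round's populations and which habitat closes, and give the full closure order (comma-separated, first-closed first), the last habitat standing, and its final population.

Round 1: Ashgrove=5 Cedarfen=24 Dunmere=19 Elkhorn=14 Fernhollow=21 Hollowpine=17 Ironridge=18 → close Cedarfen (overflow 14)
  24÷6 = 4 each, +1 to first 0
Round 2: Ashgrove=9 Dunmere=23 Elkhorn=18 Fernhollow=25 Hollowpine=21 Ironridge=22 → close Fernhollow (overflow 14)
  25÷5 = 5 each, +1 to first 0
Round 3: Ashgrove=14 Dunmere=28 Elkhorn=23 Hollowpine=26 Ironridge=27 → close Hollowpine (overflow 18)
  26÷4 = 6 each, +1 to first 2
Round 4: Ashgrove=21 Dunmere=35 Elkhorn=29 Ironridge=33 → close Ironridge (overflow 23)
  33÷3 = 11 each, +1 to first 0
Round 5: Ashgrove=32 Dunmere=46 Elkhorn=40 → close Dunmere (overflow 32)
  46÷2 = 23 each, +1 to first 0
Round 6: Ashgrove=55 Elkhorn=63 → close Elkhorn (overflow 53)
  63÷1 = 63 each, +1 to first 0

Closure order: Cedarfen, Fernhollow, Hollowpine, Ironridge, Dunmere, Elkhorn
Last habitat: Ashgrove with 118 animals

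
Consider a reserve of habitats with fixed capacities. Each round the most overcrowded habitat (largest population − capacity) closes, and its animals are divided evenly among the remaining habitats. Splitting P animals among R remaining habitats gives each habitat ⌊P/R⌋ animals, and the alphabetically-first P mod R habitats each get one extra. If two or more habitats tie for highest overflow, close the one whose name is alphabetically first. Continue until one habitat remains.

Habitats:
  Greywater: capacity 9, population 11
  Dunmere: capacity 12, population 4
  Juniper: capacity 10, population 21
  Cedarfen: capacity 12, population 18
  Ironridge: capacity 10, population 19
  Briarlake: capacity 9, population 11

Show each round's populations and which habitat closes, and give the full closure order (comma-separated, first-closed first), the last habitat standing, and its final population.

Round 1: Briarlake=11 Cedarfen=18 Dunmere=4 Greywater=11 Ironridge=19 Juniper=21 → close Juniper (overflow 11)
  21÷5 = 4 each, +1 to first 1
Round 2: Briarlake=16 Cedarfen=22 Dunmere=8 Greywater=15 Ironridge=23 → close Ironridge (overflow 13)
  23÷4 = 5 each, +1 to first 3
Round 3: Briarlake=22 Cedarfen=28 Dunmere=14 Greywater=20 → close Cedarfen (overflow 16)
  28÷3 = 9 each, +1 to first 1
Round 4: Briarlake=32 Dunmere=23 Greywater=29 → close Briarlake (overflow 23)
  32÷2 = 16 each, +1 to first 0
Round 5: Dunmere=39 Greywater=45 → close Greywater (overflow 36)
  45÷1 = 45 each, +1 to first 0

Closure order: Juniper, Ironridge, Cedarfen, Briarlake, Greywater
Last habitat: Dunmere with 84 animals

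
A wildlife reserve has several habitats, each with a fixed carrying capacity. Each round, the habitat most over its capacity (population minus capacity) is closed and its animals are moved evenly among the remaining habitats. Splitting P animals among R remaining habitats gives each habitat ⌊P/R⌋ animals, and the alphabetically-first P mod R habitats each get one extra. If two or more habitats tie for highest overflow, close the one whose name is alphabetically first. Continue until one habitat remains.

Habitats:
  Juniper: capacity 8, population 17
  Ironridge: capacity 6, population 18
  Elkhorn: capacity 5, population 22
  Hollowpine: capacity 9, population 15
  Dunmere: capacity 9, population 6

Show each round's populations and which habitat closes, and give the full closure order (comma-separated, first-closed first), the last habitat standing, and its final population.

Closure order: Elkhorn, Ironridge, Juniper, Hollowpine
Last habitat: Dunmere with 78 animals

Round 1: Dunmere=6 Elkhorn=22 Hollowpine=15 Ironridge=18 Juniper=17 → close Elkhorn (overflow 17)
  22÷4 = 5 each, +1 to first 2
Round 2: Dunmere=12 Hollowpine=21 Ironridge=23 Juniper=22 → close Ironridge (overflow 17)
  23÷3 = 7 each, +1 to first 2
Round 3: Dunmere=20 Hollowpine=29 Juniper=29 → close Juniper (overflow 21)
  29÷2 = 14 each, +1 to first 1
Round 4: Dunmere=35 Hollowpine=43 → close Hollowpine (overflow 34)
  43÷1 = 43 each, +1 to first 0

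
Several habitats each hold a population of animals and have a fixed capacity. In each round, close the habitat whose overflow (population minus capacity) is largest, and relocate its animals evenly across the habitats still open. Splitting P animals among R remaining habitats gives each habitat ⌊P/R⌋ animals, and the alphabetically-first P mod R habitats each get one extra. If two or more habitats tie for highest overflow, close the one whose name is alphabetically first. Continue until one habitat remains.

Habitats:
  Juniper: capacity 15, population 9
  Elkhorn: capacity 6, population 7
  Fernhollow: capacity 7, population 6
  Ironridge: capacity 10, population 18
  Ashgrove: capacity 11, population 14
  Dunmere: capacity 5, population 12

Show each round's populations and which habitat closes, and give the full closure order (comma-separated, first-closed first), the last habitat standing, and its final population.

Closure order: Ironridge, Dunmere, Ashgrove, Elkhorn, Fernhollow
Last habitat: Juniper with 66 animals

Round 1: Ashgrove=14 Dunmere=12 Elkhorn=7 Fernhollow=6 Ironridge=18 Juniper=9 → close Ironridge (overflow 8)
  18÷5 = 3 each, +1 to first 3
Round 2: Ashgrove=18 Dunmere=16 Elkhorn=11 Fernhollow=9 Juniper=12 → close Dunmere (overflow 11)
  16÷4 = 4 each, +1 to first 0
Round 3: Ashgrove=22 Elkhorn=15 Fernhollow=13 Juniper=16 → close Ashgrove (overflow 11)
  22÷3 = 7 each, +1 to first 1
Round 4: Elkhorn=23 Fernhollow=20 Juniper=23 → close Elkhorn (overflow 17)
  23÷2 = 11 each, +1 to first 1
Round 5: Fernhollow=32 Juniper=34 → close Fernhollow (overflow 25)
  32÷1 = 32 each, +1 to first 0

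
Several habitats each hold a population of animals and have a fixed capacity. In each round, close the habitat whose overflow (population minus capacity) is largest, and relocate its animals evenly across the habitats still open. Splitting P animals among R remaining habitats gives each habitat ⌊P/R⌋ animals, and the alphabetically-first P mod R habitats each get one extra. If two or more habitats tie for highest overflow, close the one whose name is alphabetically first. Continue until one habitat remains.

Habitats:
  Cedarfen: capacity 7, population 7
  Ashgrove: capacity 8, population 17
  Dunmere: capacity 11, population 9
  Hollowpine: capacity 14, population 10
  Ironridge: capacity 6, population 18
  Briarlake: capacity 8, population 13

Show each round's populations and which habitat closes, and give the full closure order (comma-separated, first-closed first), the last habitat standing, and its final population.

Closure order: Ironridge, Ashgrove, Briarlake, Cedarfen, Dunmere
Last habitat: Hollowpine with 74 animals

Round 1: Ashgrove=17 Briarlake=13 Cedarfen=7 Dunmere=9 Hollowpine=10 Ironridge=18 → close Ironridge (overflow 12)
  18÷5 = 3 each, +1 to first 3
Round 2: Ashgrove=21 Briarlake=17 Cedarfen=11 Dunmere=12 Hollowpine=13 → close Ashgrove (overflow 13)
  21÷4 = 5 each, +1 to first 1
Round 3: Briarlake=23 Cedarfen=16 Dunmere=17 Hollowpine=18 → close Briarlake (overflow 15)
  23÷3 = 7 each, +1 to first 2
Round 4: Cedarfen=24 Dunmere=25 Hollowpine=25 → close Cedarfen (overflow 17)
  24÷2 = 12 each, +1 to first 0
Round 5: Dunmere=37 Hollowpine=37 → close Dunmere (overflow 26)
  37÷1 = 37 each, +1 to first 0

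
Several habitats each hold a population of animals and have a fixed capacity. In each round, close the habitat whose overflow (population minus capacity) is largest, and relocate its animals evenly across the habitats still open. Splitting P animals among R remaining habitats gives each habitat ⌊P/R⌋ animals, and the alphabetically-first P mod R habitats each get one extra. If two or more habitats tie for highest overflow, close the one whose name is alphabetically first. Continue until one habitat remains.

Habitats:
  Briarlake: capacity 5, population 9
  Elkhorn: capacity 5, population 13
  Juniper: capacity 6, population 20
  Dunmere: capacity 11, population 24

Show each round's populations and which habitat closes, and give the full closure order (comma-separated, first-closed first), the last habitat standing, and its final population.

Closure order: Juniper, Dunmere, Elkhorn
Last habitat: Briarlake with 66 animals

Round 1: Briarlake=9 Dunmere=24 Elkhorn=13 Juniper=20 → close Juniper (overflow 14)
  20÷3 = 6 each, +1 to first 2
Round 2: Briarlake=16 Dunmere=31 Elkhorn=19 → close Dunmere (overflow 20)
  31÷2 = 15 each, +1 to first 1
Round 3: Briarlake=32 Elkhorn=34 → close Elkhorn (overflow 29)
  34÷1 = 34 each, +1 to first 0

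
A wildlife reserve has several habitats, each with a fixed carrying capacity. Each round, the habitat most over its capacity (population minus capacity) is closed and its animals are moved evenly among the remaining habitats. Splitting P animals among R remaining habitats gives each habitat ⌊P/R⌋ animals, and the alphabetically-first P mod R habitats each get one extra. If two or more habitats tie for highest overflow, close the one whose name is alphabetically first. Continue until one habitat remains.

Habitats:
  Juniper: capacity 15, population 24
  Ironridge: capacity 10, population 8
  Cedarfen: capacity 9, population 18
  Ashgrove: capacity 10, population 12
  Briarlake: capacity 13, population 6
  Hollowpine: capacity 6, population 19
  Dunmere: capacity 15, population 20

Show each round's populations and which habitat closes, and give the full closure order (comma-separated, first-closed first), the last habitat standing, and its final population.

Closure order: Hollowpine, Cedarfen, Juniper, Dunmere, Ashgrove, Ironridge
Last habitat: Briarlake with 107 animals

Round 1: Ashgrove=12 Briarlake=6 Cedarfen=18 Dunmere=20 Hollowpine=19 Ironridge=8 Juniper=24 → close Hollowpine (overflow 13)
  19÷6 = 3 each, +1 to first 1
Round 2: Ashgrove=16 Briarlake=9 Cedarfen=21 Dunmere=23 Ironridge=11 Juniper=27 → close Cedarfen (overflow 12)
  21÷5 = 4 each, +1 to first 1
Round 3: Ashgrove=21 Briarlake=13 Dunmere=27 Ironridge=15 Juniper=31 → close Juniper (overflow 16)
  31÷4 = 7 each, +1 to first 3
Round 4: Ashgrove=29 Briarlake=21 Dunmere=35 Ironridge=22 → close Dunmere (overflow 20)
  35÷3 = 11 each, +1 to first 2
Round 5: Ashgrove=41 Briarlake=33 Ironridge=33 → close Ashgrove (overflow 31)
  41÷2 = 20 each, +1 to first 1
Round 6: Briarlake=54 Ironridge=53 → close Ironridge (overflow 43)
  53÷1 = 53 each, +1 to first 0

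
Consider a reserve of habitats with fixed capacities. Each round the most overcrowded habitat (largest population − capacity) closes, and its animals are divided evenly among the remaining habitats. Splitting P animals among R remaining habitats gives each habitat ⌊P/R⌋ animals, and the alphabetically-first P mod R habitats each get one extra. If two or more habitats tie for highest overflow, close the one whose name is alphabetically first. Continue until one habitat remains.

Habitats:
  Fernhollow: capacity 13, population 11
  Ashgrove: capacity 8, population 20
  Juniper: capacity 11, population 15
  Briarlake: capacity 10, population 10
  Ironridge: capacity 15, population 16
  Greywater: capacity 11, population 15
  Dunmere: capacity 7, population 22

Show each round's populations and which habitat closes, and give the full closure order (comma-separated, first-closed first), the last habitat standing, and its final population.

Closure order: Dunmere, Ashgrove, Greywater, Juniper, Briarlake, Ironridge
Last habitat: Fernhollow with 109 animals

Round 1: Ashgrove=20 Briarlake=10 Dunmere=22 Fernhollow=11 Greywater=15 Ironridge=16 Juniper=15 → close Dunmere (overflow 15)
  22÷6 = 3 each, +1 to first 4
Round 2: Ashgrove=24 Briarlake=14 Fernhollow=15 Greywater=19 Ironridge=19 Juniper=18 → close Ashgrove (overflow 16)
  24÷5 = 4 each, +1 to first 4
Round 3: Briarlake=19 Fernhollow=20 Greywater=24 Ironridge=24 Juniper=22 → close Greywater (overflow 13)
  24÷4 = 6 each, +1 to first 0
Round 4: Briarlake=25 Fernhollow=26 Ironridge=30 Juniper=28 → close Juniper (overflow 17)
  28÷3 = 9 each, +1 to first 1
Round 5: Briarlake=35 Fernhollow=35 Ironridge=39 → close Briarlake (overflow 25)
  35÷2 = 17 each, +1 to first 1
Round 6: Fernhollow=53 Ironridge=56 → close Ironridge (overflow 41)
  56÷1 = 56 each, +1 to first 0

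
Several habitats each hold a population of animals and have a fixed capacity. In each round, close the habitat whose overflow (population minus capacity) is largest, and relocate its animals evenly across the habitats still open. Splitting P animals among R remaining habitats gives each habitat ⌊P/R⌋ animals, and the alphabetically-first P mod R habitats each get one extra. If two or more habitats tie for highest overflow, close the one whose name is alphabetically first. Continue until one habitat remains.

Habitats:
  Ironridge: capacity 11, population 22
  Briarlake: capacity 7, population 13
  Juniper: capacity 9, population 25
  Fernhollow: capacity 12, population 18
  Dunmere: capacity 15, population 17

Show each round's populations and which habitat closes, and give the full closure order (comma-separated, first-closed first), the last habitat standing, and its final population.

Round 1: Briarlake=13 Dunmere=17 Fernhollow=18 Ironridge=22 Juniper=25 → close Juniper (overflow 16)
  25÷4 = 6 each, +1 to first 1
Round 2: Briarlake=20 Dunmere=23 Fernhollow=24 Ironridge=28 → close Ironridge (overflow 17)
  28÷3 = 9 each, +1 to first 1
Round 3: Briarlake=30 Dunmere=32 Fernhollow=33 → close Briarlake (overflow 23)
  30÷2 = 15 each, +1 to first 0
Round 4: Dunmere=47 Fernhollow=48 → close Fernhollow (overflow 36)
  48÷1 = 48 each, +1 to first 0

Closure order: Juniper, Ironridge, Briarlake, Fernhollow
Last habitat: Dunmere with 95 animals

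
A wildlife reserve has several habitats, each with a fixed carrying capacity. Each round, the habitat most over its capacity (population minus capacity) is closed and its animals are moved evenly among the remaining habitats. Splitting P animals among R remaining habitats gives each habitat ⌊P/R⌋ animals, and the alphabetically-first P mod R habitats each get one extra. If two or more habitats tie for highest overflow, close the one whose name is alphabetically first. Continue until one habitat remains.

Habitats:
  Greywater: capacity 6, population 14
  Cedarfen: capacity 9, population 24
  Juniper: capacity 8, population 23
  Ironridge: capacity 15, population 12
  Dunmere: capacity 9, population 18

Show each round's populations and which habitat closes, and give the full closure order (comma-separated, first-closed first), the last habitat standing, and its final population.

Round 1: Cedarfen=24 Dunmere=18 Greywater=14 Ironridge=12 Juniper=23 → close Cedarfen (overflow 15)
  24÷4 = 6 each, +1 to first 0
Round 2: Dunmere=24 Greywater=20 Ironridge=18 Juniper=29 → close Juniper (overflow 21)
  29÷3 = 9 each, +1 to first 2
Round 3: Dunmere=34 Greywater=30 Ironridge=27 → close Dunmere (overflow 25)
  34÷2 = 17 each, +1 to first 0
Round 4: Greywater=47 Ironridge=44 → close Greywater (overflow 41)
  47÷1 = 47 each, +1 to first 0

Closure order: Cedarfen, Juniper, Dunmere, Greywater
Last habitat: Ironridge with 91 animals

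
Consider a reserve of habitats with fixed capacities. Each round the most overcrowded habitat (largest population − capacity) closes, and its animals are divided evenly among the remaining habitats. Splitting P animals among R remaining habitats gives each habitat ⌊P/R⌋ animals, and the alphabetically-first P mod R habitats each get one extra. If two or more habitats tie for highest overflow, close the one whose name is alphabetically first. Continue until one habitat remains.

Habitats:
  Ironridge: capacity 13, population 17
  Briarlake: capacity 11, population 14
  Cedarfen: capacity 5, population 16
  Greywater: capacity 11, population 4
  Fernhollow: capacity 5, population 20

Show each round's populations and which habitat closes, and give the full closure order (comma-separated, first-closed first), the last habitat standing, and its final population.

Closure order: Fernhollow, Cedarfen, Ironridge, Briarlake
Last habitat: Greywater with 71 animals

Round 1: Briarlake=14 Cedarfen=16 Fernhollow=20 Greywater=4 Ironridge=17 → close Fernhollow (overflow 15)
  20÷4 = 5 each, +1 to first 0
Round 2: Briarlake=19 Cedarfen=21 Greywater=9 Ironridge=22 → close Cedarfen (overflow 16)
  21÷3 = 7 each, +1 to first 0
Round 3: Briarlake=26 Greywater=16 Ironridge=29 → close Ironridge (overflow 16)
  29÷2 = 14 each, +1 to first 1
Round 4: Briarlake=41 Greywater=30 → close Briarlake (overflow 30)
  41÷1 = 41 each, +1 to first 0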